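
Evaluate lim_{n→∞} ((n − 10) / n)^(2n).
lim = e^(−20)

Rewrite as (1 − 10/n)^(2n). By the standard limit (1 + x/n)^n → e^x, we have (1 − 10/n)^n → e^(−10), and raising to the 2nd power gives e^(−20).
More precisely, ln[(1 − 10/n)^(2n)] = 2n · ln(1 − 10/n) = 2n · (-10/n + O(1/n^2)) = -20 + O(1/n) → -20.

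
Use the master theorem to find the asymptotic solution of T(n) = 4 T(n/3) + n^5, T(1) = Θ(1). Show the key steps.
T(n) = Θ(n^5)

log_3 4 ≈ 1.262. f(n) = n^5 dominates n^(log_3 4) since 5 > 1.262, and the regularity condition a·f(n/b) = 4·(n/3)^5 = (4/243)·n^5 ≤ c·f(n) holds with c = 4/243 ≈ 0.0165 < 1. So this is Case 3: T(n) = Θ(f(n)) = Θ(n^5).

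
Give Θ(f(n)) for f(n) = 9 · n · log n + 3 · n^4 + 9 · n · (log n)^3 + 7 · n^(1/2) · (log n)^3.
f(n) ∈ Θ(n^4)

Compare the terms by growth order. For large n, n^a · (log n)^b dominates n^a' · (log n)^b' iff a > a', or (a = a' and b > b'). Ranking the 4 terms shows the dominant one is 3 · n^4. Hence f(n) ∈ Θ(n^4).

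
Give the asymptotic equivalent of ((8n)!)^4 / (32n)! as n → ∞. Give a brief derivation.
((8n)!)^4/(32n)! ~ ((2π·8n)^(3/2) / 2) · 4^(−4·8n)  →  0

Write N = 8n. Stirling: N! ~ sqrt(2π N)(N/e)^N and (4N)! ~ sqrt(2π·4N)·(4N/e)^(4N).
  (N!)^4/(4N)! ~ (2π N)^(4/2) (N/e)^(4N) / [sqrt(2π·4N) (4N/e)^(4N)]
     = (2π N)^(4/2) / sqrt(2π·4N) · (N/(4N))^(4N)
     = (2π N)^((4−1)/2) / 2 · 4^(−4N).
Since 4^4 > 1, the factor 4^(−4N) decays exponentially, so the ratio → 0. Substituting N = 8n gives the stated form.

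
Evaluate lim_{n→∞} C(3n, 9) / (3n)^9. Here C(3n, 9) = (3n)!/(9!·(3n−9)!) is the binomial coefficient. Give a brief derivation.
lim = 1/9! = 1/362880

With N = 3n → ∞: C(N, 9) / N^9 = [N(N−1)…(N−8)] / (9! · N^9) = (1/9!) · 1 · (1 − 1/(3n)) · … · (1 − 8/(3n)). Each factor → 1 as N → ∞, so the limit is 1/9! = 1/362880.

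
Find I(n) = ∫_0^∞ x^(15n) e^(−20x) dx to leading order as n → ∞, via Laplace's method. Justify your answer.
I(n) ~ (sqrt(2π·15n) / 20) · (15n/(20e))^(15n)

Write the integrand as exp(15n ln x − 20x) and set f(x) = 15n ln x − 20x. Then f'(x) = 15n/x − 20 = 0 at x* = 15n/20, and f''(x*) = −15n/x*^2 = −20^2/(15n). Laplace's method (interior maximum) gives
  I(n) ~ e^(f(x*)) · sqrt(2π / |f''(x*)|)
        = exp(15n ln(15n/20) − 15n) · sqrt(2π · 15n / 20^2)
        = (15n/20)^(15n) e^(−15n) · sqrt(2π·15n) / 20
        = (sqrt(2π·15n) / 20) · (15n/(20e))^(15n).
This matches Γ(15n+1)/20^(15n+1) with Stirling applied to Γ.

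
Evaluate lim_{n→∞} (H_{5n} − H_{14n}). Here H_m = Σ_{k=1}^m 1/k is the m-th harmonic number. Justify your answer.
lim = ln(5/14)

Euler-Maclaurin gives H_m = ln m + γ + 1/(2m) + O(1/m^2). The γ and O(1/m) terms cancel in the difference:
  H_{5n} − H_{14n} = ln(5n) − ln(14n) + O(1/n) = ln(5/14) + O(1/n).
Hence the limit is ln(5/14).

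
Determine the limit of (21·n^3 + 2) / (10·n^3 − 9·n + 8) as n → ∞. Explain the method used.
lim = 21/10

For large n the leading n^3 terms dominate both numerator and denominator. Dividing top and bottom by n^3, every other term tends to 0, leaving 21/10.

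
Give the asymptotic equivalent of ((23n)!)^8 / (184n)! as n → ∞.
((23n)!)^8/(184n)! ~ ((2π·23n)^(7/2) / sqrt(8)) · 8^(−8·23n)  →  0

Write N = 23n. Stirling: N! ~ sqrt(2π N)(N/e)^N and (8N)! ~ sqrt(2π·8N)·(8N/e)^(8N).
  (N!)^8/(8N)! ~ (2π N)^(8/2) (N/e)^(8N) / [sqrt(2π·8N) (8N/e)^(8N)]
     = (2π N)^(8/2) / sqrt(2π·8N) · (N/(8N))^(8N)
     = (2π N)^((8−1)/2) / sqrt(8) · 8^(−8N).
Since 8^8 > 1, the factor 8^(−8N) decays exponentially, so the ratio → 0. Substituting N = 23n gives the stated form.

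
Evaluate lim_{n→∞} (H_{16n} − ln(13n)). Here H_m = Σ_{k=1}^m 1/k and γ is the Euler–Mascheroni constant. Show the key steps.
lim = ln(16/13) + γ

By Euler-Maclaurin, H_m = ln m + γ + O(1/m). So
  H_{16n} − ln(13n) = ln(16n) + γ − ln(13n) + O(1/n)
                       = ln(16/13) + γ + O(1/n).
Hence the limit is ln(16/13) + γ.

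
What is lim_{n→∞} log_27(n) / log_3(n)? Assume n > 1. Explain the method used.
lim = ln(3) / ln(27) = log_27(3)

Change of base: log_27(n) = ln n / ln 27 and log_3(n) = ln n / ln 3. The ratio is (ln n / ln 27) · (ln 3 / ln n) = ln 3 / ln 27, a constant independent of n. So the limit is ln 3 / ln 27 = log_27(3).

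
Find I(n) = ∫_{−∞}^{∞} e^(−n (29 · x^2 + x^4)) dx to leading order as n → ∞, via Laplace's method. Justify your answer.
I(n) ~ sqrt(π/(29n))

φ(x) = 29 · x^2 + x^4 has its unique global minimum at x* = 0 (since φ'(x) = 58x + 4x^3 = 0 only at x = 0 for real x with both coefficients positive, and φ → ∞ as |x| → ∞). At x* = 0, φ(0) = 0 and φ''(0) = 58. Laplace's method then gives
  I(n) ~ sqrt(2π / (n · φ''(0))) · e^(−n φ(0)) = sqrt(2π / (58n)) = sqrt(π/(29n)).
The x^4 term contributes only at subleading order (an O(1/n) relative correction).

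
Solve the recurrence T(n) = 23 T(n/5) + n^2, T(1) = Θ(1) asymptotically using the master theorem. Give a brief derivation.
T(n) = Θ(n^2)

log_5 23 ≈ 1.948. f(n) = n^2 dominates n^(log_5 23) since 2 > 1.948, and the regularity condition a·f(n/b) = 23·(n/5)^2 = (23/25)·n^2 ≤ c·f(n) holds with c = 23/25 ≈ 0.92 < 1. So this is Case 3: T(n) = Θ(f(n)) = Θ(n^2).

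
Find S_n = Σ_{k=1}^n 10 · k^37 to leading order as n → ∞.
S_n ~ 5 · n^38 / 19

By integral comparison (Euler-Maclaurin), Σ_{k=1}^n 10 · k^37 = 10 · ∫_0^n x^37 dx + O(n^37) = 10 · n^38/38 = 5 · n^38 / 19 + O(n^37). (Equivalently, Faulhaber's formula gives the same leading term.)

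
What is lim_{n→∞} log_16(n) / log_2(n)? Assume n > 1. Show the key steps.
lim = ln(2) / ln(16) = log_16(2)

Change of base: log_16(n) = ln n / ln 16 and log_2(n) = ln n / ln 2. The ratio is (ln n / ln 16) · (ln 2 / ln n) = ln 2 / ln 16, a constant independent of n. So the limit is ln 2 / ln 16 = log_16(2).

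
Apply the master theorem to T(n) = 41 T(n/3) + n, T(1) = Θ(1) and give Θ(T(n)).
T(n) = Θ(n^(log_3 41))

Master theorem: compare f(n) = n to n^(log_3 41) where log_3 41 ≈ 3.380. Since 1 < log_3 41, we have f(n) = O(n^(log_3 41 − ε)) for some ε > 0 — Case 1. Hence T(n) = Θ(n^(log_3 41)).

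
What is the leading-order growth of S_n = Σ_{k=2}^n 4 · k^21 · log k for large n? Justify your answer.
S_n ~ 2 · n^22 log n / 11 − n^22 / 121

By integral comparison, S_n = ∫_1^n 4 · x^21 · log x dx + O(n^21 · log n). For the integral, ∫ x^21 log x dx = n^22 log n / 22 − n^22/484 (integration by parts). Hence S_n ~ 2 · n^22 log n / 11 − n^22 / 121.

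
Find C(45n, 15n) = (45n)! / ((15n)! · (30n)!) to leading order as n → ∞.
C(45n, 15n) ~ (27/4)^(15n) · sqrt(3/(4π·15n))

Write N = 15n. Apply Stirling to each factorial:
  (3N)! ~ sqrt(2π·3N) · (3N/e)^(3N),
  N! ~ sqrt(2π N) · (N/e)^N,
  (2N)! ~ sqrt(2π·2N) · (2N/e)^(2N).
The exponential factors combine to (3N)^(3N) / (N^N · (2N)^(2N)) = 3^(3N)/2^(2N) = (3^3/2^2)^N = (27/4)^N.
The square-root prefactors combine to sqrt(2π·3N) / (sqrt(2π N)·sqrt(2π·2N)) = sqrt(3 / (2π·2·N)) = sqrt(3/(4π·15n)).
Substituting N = 15n: C(45n, 15n) ~ (27/4)^(15n) · sqrt(3/(4π·15n)).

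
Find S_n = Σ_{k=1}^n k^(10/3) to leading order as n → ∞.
S_n ~ (3/13) · n^(13/3)

Integral comparison: Σ_{k=1}^n k^(10/3) = ∫_0^n x^(10/3) dx + O(n^(10/3)). The integral is n^(1 + 10/3) / (1 + 10/3) = n^((10+3)/3) / ((10+3)/3) = (3/13) · n^(13/3).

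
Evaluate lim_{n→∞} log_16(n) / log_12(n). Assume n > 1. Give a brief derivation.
lim = ln(12) / ln(16) = log_16(12)

Change of base: log_16(n) = ln n / ln 16 and log_12(n) = ln n / ln 12. The ratio is (ln n / ln 16) · (ln 12 / ln n) = ln 12 / ln 16, a constant independent of n. So the limit is ln 12 / ln 16 = log_16(12).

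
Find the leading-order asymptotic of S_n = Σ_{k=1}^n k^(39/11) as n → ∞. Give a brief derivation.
S_n ~ (11/50) · n^(50/11)

Integral comparison: Σ_{k=1}^n k^(39/11) = ∫_0^n x^(39/11) dx + O(n^(39/11)). The integral is n^(1 + 39/11) / (1 + 39/11) = n^((39+11)/11) / ((39+11)/11) = (11/50) · n^(50/11).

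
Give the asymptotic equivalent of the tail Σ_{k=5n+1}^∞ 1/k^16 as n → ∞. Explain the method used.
Σ_{k>5n} 1/k^16 ~ 1/(15 · (5n)^15)

Compare to the integral: ∫_{5n}^∞ x^(−16) dx = [−x^(−15)/15]_{5n}^∞ = 1/((16−1)·(5n)^15). Euler-Maclaurin then gives
  Σ_{k>5n} 1/k^16 = ∫_{5n}^∞ dx/x^16 − 1/(2·(5n)^16) + O(1/(5n)^17).
(Equivalently this is ζ(16) − Σ_{k≤5n} 1/k^16.)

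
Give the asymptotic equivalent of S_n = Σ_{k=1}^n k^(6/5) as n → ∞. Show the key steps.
S_n ~ (5/11) · n^(11/5)

Integral comparison: Σ_{k=1}^n k^(6/5) = ∫_0^n x^(6/5) dx + O(n^(6/5)). The integral is n^(1 + 6/5) / (1 + 6/5) = n^((6+5)/5) / ((6+5)/5) = (5/11) · n^(11/5).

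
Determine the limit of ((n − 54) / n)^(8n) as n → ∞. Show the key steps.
lim = e^(−432)

Rewrite as (1 − 54/n)^(8n). By the standard limit (1 + x/n)^n → e^x, we have (1 − 54/n)^n → e^(−54), and raising to the 8th power gives e^(−432).
More precisely, ln[(1 − 54/n)^(8n)] = 8n · ln(1 − 54/n) = 8n · (-54/n + O(1/n^2)) = -432 + O(1/n) → -432.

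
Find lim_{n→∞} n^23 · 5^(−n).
lim = 0

Exponentials with base > 1 dominate every fixed polynomial: for any fixed c, n^c / 5^n → 0 as n → ∞ (e.g. by the ratio test, or by writing 5^n = e^(n ln 5) and noting e^(n ln 5) / n^c → ∞). Hence n^23 · 5^(−n) = n^23 / 5^n → 0.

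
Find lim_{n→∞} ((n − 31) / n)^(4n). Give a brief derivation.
lim = e^(−124)

Rewrite as (1 − 31/n)^(4n). By the standard limit (1 + x/n)^n → e^x, we have (1 − 31/n)^n → e^(−31), and raising to the 4th power gives e^(−124).
More precisely, ln[(1 − 31/n)^(4n)] = 4n · ln(1 − 31/n) = 4n · (-31/n + O(1/n^2)) = -124 + O(1/n) → -124.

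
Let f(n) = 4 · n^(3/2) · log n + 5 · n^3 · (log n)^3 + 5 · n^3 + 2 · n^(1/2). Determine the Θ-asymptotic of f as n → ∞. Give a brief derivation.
f(n) ∈ Θ(n^3 · (log n)^3)

Compare the terms by growth order. For large n, n^a · (log n)^b dominates n^a' · (log n)^b' iff a > a', or (a = a' and b > b'). Ranking the 4 terms shows the dominant one is 5 · n^3 · (log n)^3. Hence f(n) ∈ Θ(n^3 · (log n)^3).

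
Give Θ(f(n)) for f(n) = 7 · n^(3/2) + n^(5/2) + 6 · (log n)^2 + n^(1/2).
f(n) ∈ Θ(n^(5/2))

Compare the terms by growth order. For large n, n^a · (log n)^b dominates n^a' · (log n)^b' iff a > a', or (a = a' and b > b'). Ranking the 4 terms shows the dominant one is n^(5/2). Hence f(n) ∈ Θ(n^(5/2)).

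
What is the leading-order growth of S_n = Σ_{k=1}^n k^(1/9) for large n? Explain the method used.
S_n ~ (9/10) · n^(10/9)

Integral comparison: Σ_{k=1}^n k^(1/9) = ∫_0^n x^(1/9) dx + O(n^(1/9)). The integral is n^(1 + 1/9) / (1 + 1/9) = n^((1+9)/9) / ((1+9)/9) = (9/10) · n^(10/9).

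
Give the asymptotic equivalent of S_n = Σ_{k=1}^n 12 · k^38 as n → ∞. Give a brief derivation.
S_n ~ 4 · n^39 / 13

By integral comparison (Euler-Maclaurin), Σ_{k=1}^n 12 · k^38 = 12 · ∫_0^n x^38 dx + O(n^38) = 12 · n^39/39 = 4 · n^39 / 13 + O(n^38). (Equivalently, Faulhaber's formula gives the same leading term.)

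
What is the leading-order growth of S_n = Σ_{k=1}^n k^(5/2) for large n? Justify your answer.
S_n ~ (2/7) · n^(7/2)

Integral comparison: Σ_{k=1}^n k^(5/2) = ∫_0^n x^(5/2) dx + O(n^(5/2)). The integral is n^(1 + 5/2) / (1 + 5/2) = n^((5+2)/2) / ((5+2)/2) = (2/7) · n^(7/2).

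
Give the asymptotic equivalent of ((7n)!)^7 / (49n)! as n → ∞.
((7n)!)^7/(49n)! ~ ((2π·7n)^(6/2) / sqrt(7)) · 7^(−7·7n)  →  0

Write N = 7n. Stirling: N! ~ sqrt(2π N)(N/e)^N and (7N)! ~ sqrt(2π·7N)·(7N/e)^(7N).
  (N!)^7/(7N)! ~ (2π N)^(7/2) (N/e)^(7N) / [sqrt(2π·7N) (7N/e)^(7N)]
     = (2π N)^(7/2) / sqrt(2π·7N) · (N/(7N))^(7N)
     = (2π N)^((7−1)/2) / sqrt(7) · 7^(−7N).
Since 7^7 > 1, the factor 7^(−7N) decays exponentially, so the ratio → 0. Substituting N = 7n gives the stated form.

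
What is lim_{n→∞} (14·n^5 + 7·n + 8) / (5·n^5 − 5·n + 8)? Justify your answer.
lim = 14/5

For large n the leading n^5 terms dominate both numerator and denominator. Dividing top and bottom by n^5, every other term tends to 0, leaving 14/5.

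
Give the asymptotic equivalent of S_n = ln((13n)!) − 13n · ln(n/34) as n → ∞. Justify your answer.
S_n ~ 13n · (ln 442 − 1) + O(ln n)

Stirling: ln((13n)!) = 13n ln(13n) − 13n + O(ln n).
  S_n = 13n ln(13n) − 13n − 13n ln(n/34) + O(ln n)
      = 13n ln(13n) − 13n ln n + 13n ln 34 − 13n + O(ln n)
      = 13n ln 13 + 13n ln 34 − 13n + O(ln n)
      = 13n (ln 442 − 1) + O(ln n).
Numerically ln(442) − 1 ≈ 5.0913.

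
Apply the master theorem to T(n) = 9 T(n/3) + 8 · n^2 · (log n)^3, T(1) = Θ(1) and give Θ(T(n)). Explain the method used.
T(n) = Θ(n^2 · (log n)^4)

Here log_3 9 = 2 and f(n) = 8 · n^2 · (log n)^3 = Θ(n^(log_3 9) · (log n)^3). This is the extended Case 2 of the master theorem (f matches the critical exponent up to log factors), giving T(n) = Θ(n^(log_3 9) · (log n)^(3+1)) = Θ(n^2 · (log n)^4).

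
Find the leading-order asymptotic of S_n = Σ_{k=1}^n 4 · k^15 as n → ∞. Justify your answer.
S_n ~ n^16 / 4

By integral comparison (Euler-Maclaurin), Σ_{k=1}^n 4 · k^15 = 4 · ∫_0^n x^15 dx + O(n^15) = 4 · n^16/16 = n^16 / 4 + O(n^15). (Equivalently, Faulhaber's formula gives the same leading term.)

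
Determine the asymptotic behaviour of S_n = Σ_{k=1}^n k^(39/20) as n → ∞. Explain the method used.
S_n ~ (20/59) · n^(59/20)

Integral comparison: Σ_{k=1}^n k^(39/20) = ∫_0^n x^(39/20) dx + O(n^(39/20)). The integral is n^(1 + 39/20) / (1 + 39/20) = n^((39+20)/20) / ((39+20)/20) = (20/59) · n^(59/20).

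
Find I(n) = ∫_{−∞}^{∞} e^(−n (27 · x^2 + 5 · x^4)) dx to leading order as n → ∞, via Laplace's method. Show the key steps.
I(n) ~ sqrt(π/(27n))

φ(x) = 27 · x^2 + 5 · x^4 has its unique global minimum at x* = 0 (since φ'(x) = 54x + 20x^3 = 0 only at x = 0 for real x with both coefficients positive, and φ → ∞ as |x| → ∞). At x* = 0, φ(0) = 0 and φ''(0) = 54. Laplace's method then gives
  I(n) ~ sqrt(2π / (n · φ''(0))) · e^(−n φ(0)) = sqrt(2π / (54n)) = sqrt(π/(27n)).
The 5 · x^4 term contributes only at subleading order (an O(1/n) relative correction).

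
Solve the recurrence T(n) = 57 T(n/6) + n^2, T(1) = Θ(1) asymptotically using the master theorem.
T(n) = Θ(n^(log_6 57))

Master theorem: compare f(n) = n^2 to n^(log_6 57) where log_6 57 ≈ 2.256. Since 2 < log_6 57, we have f(n) = O(n^(log_6 57 − ε)) for some ε > 0 — Case 1. Hence T(n) = Θ(n^(log_6 57)).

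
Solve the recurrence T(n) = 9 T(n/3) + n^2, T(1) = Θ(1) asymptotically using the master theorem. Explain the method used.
T(n) = Θ(n^2 log n)

log_3 9 = 2, and f(n) = n^2 = Θ(n^(log_3 9)). This is Case 2 of the master theorem: T(n) = Θ(f(n) · log n) = Θ(n^2 log n).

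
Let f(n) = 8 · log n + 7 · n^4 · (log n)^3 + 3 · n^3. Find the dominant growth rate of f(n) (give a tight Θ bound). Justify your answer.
f(n) ∈ Θ(n^4 · (log n)^3)

Compare the terms by growth order. For large n, n^a · (log n)^b dominates n^a' · (log n)^b' iff a > a', or (a = a' and b > b'). Ranking the 3 terms shows the dominant one is 7 · n^4 · (log n)^3. Hence f(n) ∈ Θ(n^4 · (log n)^3).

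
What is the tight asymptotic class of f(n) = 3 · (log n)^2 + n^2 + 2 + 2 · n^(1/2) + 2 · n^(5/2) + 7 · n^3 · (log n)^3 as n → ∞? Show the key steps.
f(n) ∈ Θ(n^3 · (log n)^3)

Compare the terms by growth order. For large n, n^a · (log n)^b dominates n^a' · (log n)^b' iff a > a', or (a = a' and b > b'). Ranking the 6 terms shows the dominant one is 7 · n^3 · (log n)^3. Hence f(n) ∈ Θ(n^3 · (log n)^3).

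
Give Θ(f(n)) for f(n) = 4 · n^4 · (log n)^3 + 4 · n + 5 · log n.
f(n) ∈ Θ(n^4 · (log n)^3)

Compare the terms by growth order. For large n, n^a · (log n)^b dominates n^a' · (log n)^b' iff a > a', or (a = a' and b > b'). Ranking the 3 terms shows the dominant one is 4 · n^4 · (log n)^3. Hence f(n) ∈ Θ(n^4 · (log n)^3).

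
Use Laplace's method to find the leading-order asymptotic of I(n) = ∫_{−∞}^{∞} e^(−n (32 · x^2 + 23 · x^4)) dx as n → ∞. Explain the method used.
I(n) ~ sqrt(π/(32n))

φ(x) = 32 · x^2 + 23 · x^4 has its unique global minimum at x* = 0 (since φ'(x) = 64x + 92x^3 = 0 only at x = 0 for real x with both coefficients positive, and φ → ∞ as |x| → ∞). At x* = 0, φ(0) = 0 and φ''(0) = 64. Laplace's method then gives
  I(n) ~ sqrt(2π / (n · φ''(0))) · e^(−n φ(0)) = sqrt(2π / (64n)) = sqrt(π/(32n)).
The 23 · x^4 term contributes only at subleading order (an O(1/n) relative correction).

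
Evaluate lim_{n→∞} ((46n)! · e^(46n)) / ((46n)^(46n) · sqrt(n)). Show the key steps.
lim = sqrt(2π·46)

Stirling: (46n)! ~ sqrt(2π·46n) · (46n/e)^(46n). Hence
  (46n)! · e^(46n) / (46n)^(46n) ~ sqrt(2π·46n).
Dividing by sqrt(n): sqrt(2π·46n) / sqrt(n) = sqrt(2π·46) · n^((1−1)/2), so the limit is sqrt(2π·46).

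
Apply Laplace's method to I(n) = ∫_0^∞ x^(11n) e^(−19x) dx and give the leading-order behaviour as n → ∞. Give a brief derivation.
I(n) ~ (sqrt(2π·11n) / 19) · (11n/(19e))^(11n)

Write the integrand as exp(11n ln x − 19x) and set f(x) = 11n ln x − 19x. Then f'(x) = 11n/x − 19 = 0 at x* = 11n/19, and f''(x*) = −11n/x*^2 = −19^2/(11n). Laplace's method (interior maximum) gives
  I(n) ~ e^(f(x*)) · sqrt(2π / |f''(x*)|)
        = exp(11n ln(11n/19) − 11n) · sqrt(2π · 11n / 19^2)
        = (11n/19)^(11n) e^(−11n) · sqrt(2π·11n) / 19
        = (sqrt(2π·11n) / 19) · (11n/(19e))^(11n).
This matches Γ(11n+1)/19^(11n+1) with Stirling applied to Γ.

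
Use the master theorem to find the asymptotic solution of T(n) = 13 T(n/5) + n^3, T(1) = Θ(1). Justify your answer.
T(n) = Θ(n^3)

log_5 13 ≈ 1.594. f(n) = n^3 dominates n^(log_5 13) since 3 > 1.594, and the regularity condition a·f(n/b) = 13·(n/5)^3 = (13/125)·n^3 ≤ c·f(n) holds with c = 13/125 ≈ 0.104 < 1. So this is Case 3: T(n) = Θ(f(n)) = Θ(n^3).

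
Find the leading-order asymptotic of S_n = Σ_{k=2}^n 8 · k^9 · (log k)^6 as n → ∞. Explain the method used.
S_n ~ 4 · n^10 · (log n)^6 / 5

By integral comparison, S_n = ∫_1^n 8 · x^9 · (log x)^6 dx + O(n^9 · (log n)^6). For the integral, the leading term of ∫_1^n x^9 (log x)^6 dx is n^10/10 · (log n)^6 (by repeated integration by parts; each step lowers the log-exponent and produces a relatively O(1/log n) correction). Hence S_n ~ 4 · n^10 · (log n)^6 / 5.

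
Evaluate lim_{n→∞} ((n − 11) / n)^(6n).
lim = e^(−66)

Rewrite as (1 − 11/n)^(6n). By the standard limit (1 + x/n)^n → e^x, we have (1 − 11/n)^n → e^(−11), and raising to the 6th power gives e^(−66).
More precisely, ln[(1 − 11/n)^(6n)] = 6n · ln(1 − 11/n) = 6n · (-11/n + O(1/n^2)) = -66 + O(1/n) → -66.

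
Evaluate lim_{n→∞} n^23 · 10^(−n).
lim = 0

Exponentials with base > 1 dominate every fixed polynomial: for any fixed c, n^c / 10^n → 0 as n → ∞ (e.g. by the ratio test, or by writing 10^n = e^(n ln 10) and noting e^(n ln 10) / n^c → ∞). Hence n^23 · 10^(−n) = n^23 / 10^n → 0.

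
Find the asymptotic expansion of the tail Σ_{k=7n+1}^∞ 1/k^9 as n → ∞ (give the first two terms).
Σ_{k>7n} 1/k^9 = 1/(8 · (7n)^8) − 1/(2 · (7n)^9) + O(1/(7n)^10)

Compare to the integral: ∫_{7n}^∞ x^(−9) dx = [−x^(−8)/8]_{7n}^∞ = 1/((9−1)·(7n)^8). The Euler-Maclaurin correction adds −f(7n)/2 = −1/(2·(7n)^9). Euler-Maclaurin then gives
  Σ_{k>7n} 1/k^9 = ∫_{7n}^∞ dx/x^9 − 1/(2·(7n)^9) + O(1/(7n)^10).
(Equivalently this is ζ(9) − Σ_{k≤7n} 1/k^9.)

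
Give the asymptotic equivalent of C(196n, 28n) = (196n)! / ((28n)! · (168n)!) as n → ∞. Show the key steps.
C(196n, 28n) ~ (823543/46656)^(28n) · sqrt(7/(12π·28n))

Write N = 28n. Apply Stirling to each factorial:
  (7N)! ~ sqrt(2π·7N) · (7N/e)^(7N),
  N! ~ sqrt(2π N) · (N/e)^N,
  (6N)! ~ sqrt(2π·6N) · (6N/e)^(6N).
The exponential factors combine to (7N)^(7N) / (N^N · (6N)^(6N)) = 7^(7N)/6^(6N) = (7^7/6^6)^N = (823543/46656)^N.
The square-root prefactors combine to sqrt(2π·7N) / (sqrt(2π N)·sqrt(2π·6N)) = sqrt(7 / (2π·6·N)) = sqrt(7/(12π·28n)).
Substituting N = 28n: C(196n, 28n) ~ (823543/46656)^(28n) · sqrt(7/(12π·28n)).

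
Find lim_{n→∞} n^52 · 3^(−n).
lim = 0

Exponentials with base > 1 dominate every fixed polynomial: for any fixed c, n^c / 3^n → 0 as n → ∞ (e.g. by the ratio test, or by writing 3^n = e^(n ln 3) and noting e^(n ln 3) / n^c → ∞). Hence n^52 · 3^(−n) = n^52 / 3^n → 0.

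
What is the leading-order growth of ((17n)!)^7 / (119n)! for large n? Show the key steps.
((17n)!)^7/(119n)! ~ ((2π·17n)^(6/2) / sqrt(7)) · 7^(−7·17n)  →  0

Write N = 17n. Stirling: N! ~ sqrt(2π N)(N/e)^N and (7N)! ~ sqrt(2π·7N)·(7N/e)^(7N).
  (N!)^7/(7N)! ~ (2π N)^(7/2) (N/e)^(7N) / [sqrt(2π·7N) (7N/e)^(7N)]
     = (2π N)^(7/2) / sqrt(2π·7N) · (N/(7N))^(7N)
     = (2π N)^((7−1)/2) / sqrt(7) · 7^(−7N).
Since 7^7 > 1, the factor 7^(−7N) decays exponentially, so the ratio → 0. Substituting N = 17n gives the stated form.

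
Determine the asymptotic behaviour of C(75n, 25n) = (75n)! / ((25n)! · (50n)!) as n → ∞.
C(75n, 25n) ~ (27/4)^(25n) · sqrt(3/(4π·25n))

Write N = 25n. Apply Stirling to each factorial:
  (3N)! ~ sqrt(2π·3N) · (3N/e)^(3N),
  N! ~ sqrt(2π N) · (N/e)^N,
  (2N)! ~ sqrt(2π·2N) · (2N/e)^(2N).
The exponential factors combine to (3N)^(3N) / (N^N · (2N)^(2N)) = 3^(3N)/2^(2N) = (3^3/2^2)^N = (27/4)^N.
The square-root prefactors combine to sqrt(2π·3N) / (sqrt(2π N)·sqrt(2π·2N)) = sqrt(3 / (2π·2·N)) = sqrt(3/(4π·25n)).
Substituting N = 25n: C(75n, 25n) ~ (27/4)^(25n) · sqrt(3/(4π·25n)).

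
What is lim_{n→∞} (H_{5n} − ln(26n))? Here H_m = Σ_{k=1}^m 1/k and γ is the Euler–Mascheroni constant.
lim = ln(5/26) + γ

By Euler-Maclaurin, H_m = ln m + γ + O(1/m). So
  H_{5n} − ln(26n) = ln(5n) + γ − ln(26n) + O(1/n)
                       = ln(5/26) + γ + O(1/n).
Hence the limit is ln(5/26) + γ.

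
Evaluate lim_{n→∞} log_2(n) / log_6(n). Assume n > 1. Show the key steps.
lim = ln(6) / ln(2) = log_2(6)

Change of base: log_2(n) = ln n / ln 2 and log_6(n) = ln n / ln 6. The ratio is (ln n / ln 2) · (ln 6 / ln n) = ln 6 / ln 2, a constant independent of n. So the limit is ln 6 / ln 2 = log_2(6).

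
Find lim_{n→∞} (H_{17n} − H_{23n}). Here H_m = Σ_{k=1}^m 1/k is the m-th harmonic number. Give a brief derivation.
lim = ln(17/23)

Euler-Maclaurin gives H_m = ln m + γ + 1/(2m) + O(1/m^2). The γ and O(1/m) terms cancel in the difference:
  H_{17n} − H_{23n} = ln(17n) − ln(23n) + O(1/n) = ln(17/23) + O(1/n).
Hence the limit is ln(17/23).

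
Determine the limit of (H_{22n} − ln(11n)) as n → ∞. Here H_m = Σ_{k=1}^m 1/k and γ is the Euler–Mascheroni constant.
lim = ln 2 + γ

By Euler-Maclaurin, H_m = ln m + γ + O(1/m). So
  H_{22n} − ln(11n) = ln(22n) + γ − ln(11n) + O(1/n)
                       = ln(22/11) + γ + O(1/n).
Hence the limit is ln(22/11) + γ (= ln 2).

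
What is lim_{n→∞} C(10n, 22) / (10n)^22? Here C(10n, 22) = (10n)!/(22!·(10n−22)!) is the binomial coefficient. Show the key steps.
lim = 1/22! = 1/1124000727777607680000

With N = 10n → ∞: C(N, 22) / N^22 = [N(N−1)…(N−21)] / (22! · N^22) = (1/22!) · 1 · (1 − 1/(10n)) · … · (1 − 21/(10n)). Each factor → 1 as N → ∞, so the limit is 1/22! = 1/1124000727777607680000.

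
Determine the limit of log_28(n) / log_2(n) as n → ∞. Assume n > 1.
lim = ln(2) / ln(28) = log_28(2)

Change of base: log_28(n) = ln n / ln 28 and log_2(n) = ln n / ln 2. The ratio is (ln n / ln 28) · (ln 2 / ln n) = ln 2 / ln 28, a constant independent of n. So the limit is ln 2 / ln 28 = log_28(2).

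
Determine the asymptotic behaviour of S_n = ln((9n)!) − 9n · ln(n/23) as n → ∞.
S_n ~ 9n · (ln 207 − 1) + O(ln n)

Stirling: ln((9n)!) = 9n ln(9n) − 9n + O(ln n).
  S_n = 9n ln(9n) − 9n − 9n ln(n/23) + O(ln n)
      = 9n ln(9n) − 9n ln n + 9n ln 23 − 9n + O(ln n)
      = 9n ln 9 + 9n ln 23 − 9n + O(ln n)
      = 9n (ln 207 − 1) + O(ln n).
Numerically ln(207) − 1 ≈ 4.3327.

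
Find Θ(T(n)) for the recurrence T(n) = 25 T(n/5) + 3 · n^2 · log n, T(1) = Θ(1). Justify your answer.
T(n) = Θ(n^2 · (log n)^2)

Here log_5 25 = 2 and f(n) = 3 · n^2 · log n = Θ(n^(log_5 25) · (log n)^1). This is the extended Case 2 of the master theorem (f matches the critical exponent up to log factors), giving T(n) = Θ(n^(log_5 25) · (log n)^(1+1)) = Θ(n^2 · (log n)^2).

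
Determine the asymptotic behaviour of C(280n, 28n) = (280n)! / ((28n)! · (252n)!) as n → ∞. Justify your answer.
C(280n, 28n) ~ (10000000000/387420489)^(28n) · sqrt(5/(9π·28n))

Write N = 28n. Apply Stirling to each factorial:
  (10N)! ~ sqrt(2π·10N) · (10N/e)^(10N),
  N! ~ sqrt(2π N) · (N/e)^N,
  (9N)! ~ sqrt(2π·9N) · (9N/e)^(9N).
The exponential factors combine to (10N)^(10N) / (N^N · (9N)^(9N)) = 10^(10N)/9^(9N) = (10^10/9^9)^N = (10000000000/387420489)^N.
The square-root prefactors combine to sqrt(2π·10N) / (sqrt(2π N)·sqrt(2π·9N)) = sqrt(10 / (2π·9·N)) = sqrt(5/(9π·28n)).
Substituting N = 28n: C(280n, 28n) ~ (10000000000/387420489)^(28n) · sqrt(5/(9π·28n)).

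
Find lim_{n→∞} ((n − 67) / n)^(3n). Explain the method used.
lim = e^(−201)

Rewrite as (1 − 67/n)^(3n). By the standard limit (1 + x/n)^n → e^x, we have (1 − 67/n)^n → e^(−67), and raising to the 3rd power gives e^(−201).
More precisely, ln[(1 − 67/n)^(3n)] = 3n · ln(1 − 67/n) = 3n · (-67/n + O(1/n^2)) = -201 + O(1/n) → -201.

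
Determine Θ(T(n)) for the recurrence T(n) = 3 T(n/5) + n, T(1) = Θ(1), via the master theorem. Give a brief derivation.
T(n) = Θ(n)

log_5 3 ≈ 0.683. f(n) = n dominates n^(log_5 3) since 1 > 0.683, and the regularity condition a·f(n/b) = 3·(n/5)^1 = (3/5)·n ≤ c·f(n) holds with c = 3/5 ≈ 0.6 < 1. So this is Case 3: T(n) = Θ(f(n)) = Θ(n).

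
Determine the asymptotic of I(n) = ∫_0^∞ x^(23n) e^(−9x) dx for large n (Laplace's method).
I(n) ~ (sqrt(2π·23n) / 9) · (23n/(9e))^(23n)

Write the integrand as exp(23n ln x − 9x) and set f(x) = 23n ln x − 9x. Then f'(x) = 23n/x − 9 = 0 at x* = 23n/9, and f''(x*) = −23n/x*^2 = −9^2/(23n). Laplace's method (interior maximum) gives
  I(n) ~ e^(f(x*)) · sqrt(2π / |f''(x*)|)
        = exp(23n ln(23n/9) − 23n) · sqrt(2π · 23n / 9^2)
        = (23n/9)^(23n) e^(−23n) · sqrt(2π·23n) / 9
        = (sqrt(2π·23n) / 9) · (23n/(9e))^(23n).
This matches Γ(23n+1)/9^(23n+1) with Stirling applied to Γ.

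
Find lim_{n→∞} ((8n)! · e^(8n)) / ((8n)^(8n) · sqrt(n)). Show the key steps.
lim = sqrt(2π·8)

Stirling: (8n)! ~ sqrt(2π·8n) · (8n/e)^(8n). Hence
  (8n)! · e^(8n) / (8n)^(8n) ~ sqrt(2π·8n).
Dividing by sqrt(n): sqrt(2π·8n) / sqrt(n) = sqrt(2π·8) · n^((1−1)/2), so the limit is sqrt(2π·8).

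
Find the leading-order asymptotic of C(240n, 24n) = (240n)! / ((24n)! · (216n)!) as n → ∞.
C(240n, 24n) ~ (10000000000/387420489)^(24n) · sqrt(5/(9π·24n))

Write N = 24n. Apply Stirling to each factorial:
  (10N)! ~ sqrt(2π·10N) · (10N/e)^(10N),
  N! ~ sqrt(2π N) · (N/e)^N,
  (9N)! ~ sqrt(2π·9N) · (9N/e)^(9N).
The exponential factors combine to (10N)^(10N) / (N^N · (9N)^(9N)) = 10^(10N)/9^(9N) = (10^10/9^9)^N = (10000000000/387420489)^N.
The square-root prefactors combine to sqrt(2π·10N) / (sqrt(2π N)·sqrt(2π·9N)) = sqrt(10 / (2π·9·N)) = sqrt(5/(9π·24n)).
Substituting N = 24n: C(240n, 24n) ~ (10000000000/387420489)^(24n) · sqrt(5/(9π·24n)).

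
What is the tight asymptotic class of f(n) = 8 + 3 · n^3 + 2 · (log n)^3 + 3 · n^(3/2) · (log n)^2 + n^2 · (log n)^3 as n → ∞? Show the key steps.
f(n) ∈ Θ(n^3)

Compare the terms by growth order. For large n, n^a · (log n)^b dominates n^a' · (log n)^b' iff a > a', or (a = a' and b > b'). Ranking the 5 terms shows the dominant one is 3 · n^3. Hence f(n) ∈ Θ(n^3).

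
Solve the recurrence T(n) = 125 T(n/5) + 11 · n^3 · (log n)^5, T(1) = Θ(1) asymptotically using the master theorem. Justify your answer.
T(n) = Θ(n^3 · (log n)^6)

Here log_5 125 = 3 and f(n) = 11 · n^3 · (log n)^5 = Θ(n^(log_5 125) · (log n)^5). This is the extended Case 2 of the master theorem (f matches the critical exponent up to log factors), giving T(n) = Θ(n^(log_5 125) · (log n)^(5+1)) = Θ(n^3 · (log n)^6).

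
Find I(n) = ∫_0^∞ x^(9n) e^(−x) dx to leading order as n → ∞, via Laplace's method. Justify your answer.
I(n) ~ sqrt(2π·9n) · (9n/e)^(9n)

Write the integrand as exp(9n ln x − x) and set f(x) = 9n ln x − x. Then f'(x) = 9n/x − 1 = 0 at x* = 9n, and f''(x*) = −9n/x*^2 = −1/(9n). Laplace's method (interior maximum) gives
  I(n) ~ e^(f(x*)) · sqrt(2π / |f''(x*)|)
        = exp(9n ln(9n) − 9n) · sqrt(2π · 9n)
        = (9n)^(9n) e^(−9n) · sqrt(2π·9n)
        = sqrt(2π·9n) · (9n/e)^(9n).
This matches Γ(9n+1) with Stirling applied to Γ.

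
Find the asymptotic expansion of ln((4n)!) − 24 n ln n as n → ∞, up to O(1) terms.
ln((4n)!) − 24 n ln n = −20 n ln n + 4(ln 4 − 1) n + (1/2) ln(2π·4n) + O(1/n)

Stirling: ln((4n)!) = 4n ln(4n) − 4n + (1/2) ln(2π·4n) + O(1/n).
Expand 4n ln(4n) = 4n (ln n + ln 4) = 4n ln n + 4n ln 4.
Subtract 24n ln n: leading term is (4 − 24) n ln n = −20 n ln n. The next term is 4n ln 4 − 4n = 4(ln 4 − 1) n. Then the (1/2) ln(2π·4n) correction.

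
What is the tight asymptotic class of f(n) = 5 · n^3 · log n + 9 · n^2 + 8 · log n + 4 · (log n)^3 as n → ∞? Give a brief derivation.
f(n) ∈ Θ(n^3 · log n)

Compare the terms by growth order. For large n, n^a · (log n)^b dominates n^a' · (log n)^b' iff a > a', or (a = a' and b > b'). Ranking the 4 terms shows the dominant one is 5 · n^3 · log n. Hence f(n) ∈ Θ(n^3 · log n).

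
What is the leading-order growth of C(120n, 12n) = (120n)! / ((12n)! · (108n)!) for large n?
C(120n, 12n) ~ (10000000000/387420489)^(12n) · sqrt(5/(9π·12n))

Write N = 12n. Apply Stirling to each factorial:
  (10N)! ~ sqrt(2π·10N) · (10N/e)^(10N),
  N! ~ sqrt(2π N) · (N/e)^N,
  (9N)! ~ sqrt(2π·9N) · (9N/e)^(9N).
The exponential factors combine to (10N)^(10N) / (N^N · (9N)^(9N)) = 10^(10N)/9^(9N) = (10^10/9^9)^N = (10000000000/387420489)^N.
The square-root prefactors combine to sqrt(2π·10N) / (sqrt(2π N)·sqrt(2π·9N)) = sqrt(10 / (2π·9·N)) = sqrt(5/(9π·12n)).
Substituting N = 12n: C(120n, 12n) ~ (10000000000/387420489)^(12n) · sqrt(5/(9π·12n)).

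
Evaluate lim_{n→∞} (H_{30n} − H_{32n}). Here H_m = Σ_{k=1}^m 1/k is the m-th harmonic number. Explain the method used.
lim = ln(30/32) = ln(15/16)

Euler-Maclaurin gives H_m = ln m + γ + 1/(2m) + O(1/m^2). The γ and O(1/m) terms cancel in the difference:
  H_{30n} − H_{32n} = ln(30n) − ln(32n) + O(1/n) = ln(30/32) + O(1/n).
Hence the limit is ln(30/32) = ln(15/16).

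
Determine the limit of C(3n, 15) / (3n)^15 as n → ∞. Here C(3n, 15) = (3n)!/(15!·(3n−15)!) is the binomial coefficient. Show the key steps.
lim = 1/15! = 1/1307674368000

With N = 3n → ∞: C(N, 15) / N^15 = [N(N−1)…(N−14)] / (15! · N^15) = (1/15!) · 1 · (1 − 1/(3n)) · … · (1 − 14/(3n)). Each factor → 1 as N → ∞, so the limit is 1/15! = 1/1307674368000.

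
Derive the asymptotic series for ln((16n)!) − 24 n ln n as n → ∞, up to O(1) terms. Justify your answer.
ln((16n)!) − 24 n ln n = −8 n ln n + 16(ln 16 − 1) n + (1/2) ln(2π·16n) + O(1/n)

Stirling: ln((16n)!) = 16n ln(16n) − 16n + (1/2) ln(2π·16n) + O(1/n).
Expand 16n ln(16n) = 16n (ln n + ln 16) = 16n ln n + 16n ln 16.
Subtract 24n ln n: leading term is (16 − 24) n ln n = −8 n ln n. The next term is 16n ln 16 − 16n = 16(ln 16 − 1) n. Then the (1/2) ln(2π·16n) correction.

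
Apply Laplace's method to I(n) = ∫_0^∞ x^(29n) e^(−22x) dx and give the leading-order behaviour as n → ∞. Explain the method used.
I(n) ~ (sqrt(2π·29n) / 22) · (29n/(22e))^(29n)

Write the integrand as exp(29n ln x − 22x) and set f(x) = 29n ln x − 22x. Then f'(x) = 29n/x − 22 = 0 at x* = 29n/22, and f''(x*) = −29n/x*^2 = −22^2/(29n). Laplace's method (interior maximum) gives
  I(n) ~ e^(f(x*)) · sqrt(2π / |f''(x*)|)
        = exp(29n ln(29n/22) − 29n) · sqrt(2π · 29n / 22^2)
        = (29n/22)^(29n) e^(−29n) · sqrt(2π·29n) / 22
        = (sqrt(2π·29n) / 22) · (29n/(22e))^(29n).
This matches Γ(29n+1)/22^(29n+1) with Stirling applied to Γ.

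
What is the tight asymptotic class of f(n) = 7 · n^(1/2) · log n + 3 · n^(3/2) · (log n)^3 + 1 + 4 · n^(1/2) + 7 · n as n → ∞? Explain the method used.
f(n) ∈ Θ(n^(3/2) · (log n)^3)

Compare the terms by growth order. For large n, n^a · (log n)^b dominates n^a' · (log n)^b' iff a > a', or (a = a' and b > b'). Ranking the 5 terms shows the dominant one is 3 · n^(3/2) · (log n)^3. Hence f(n) ∈ Θ(n^(3/2) · (log n)^3).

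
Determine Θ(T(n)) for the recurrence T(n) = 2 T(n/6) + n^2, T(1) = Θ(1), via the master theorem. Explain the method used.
T(n) = Θ(n^2)

log_6 2 ≈ 0.387. f(n) = n^2 dominates n^(log_6 2) since 2 > 0.387, and the regularity condition a·f(n/b) = 2·(n/6)^2 = (2/36)·n^2 ≤ c·f(n) holds with c = 2/36 ≈ 0.0556 < 1. So this is Case 3: T(n) = Θ(f(n)) = Θ(n^2).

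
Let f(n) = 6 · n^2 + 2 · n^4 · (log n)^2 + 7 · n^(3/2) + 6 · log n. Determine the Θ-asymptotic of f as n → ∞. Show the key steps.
f(n) ∈ Θ(n^4 · (log n)^2)

Compare the terms by growth order. For large n, n^a · (log n)^b dominates n^a' · (log n)^b' iff a > a', or (a = a' and b > b'). Ranking the 4 terms shows the dominant one is 2 · n^4 · (log n)^2. Hence f(n) ∈ Θ(n^4 · (log n)^2).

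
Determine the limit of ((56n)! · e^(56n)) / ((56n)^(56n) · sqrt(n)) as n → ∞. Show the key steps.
lim = sqrt(2π·56)

Stirling: (56n)! ~ sqrt(2π·56n) · (56n/e)^(56n). Hence
  (56n)! · e^(56n) / (56n)^(56n) ~ sqrt(2π·56n).
Dividing by sqrt(n): sqrt(2π·56n) / sqrt(n) = sqrt(2π·56) · n^((1−1)/2), so the limit is sqrt(2π·56).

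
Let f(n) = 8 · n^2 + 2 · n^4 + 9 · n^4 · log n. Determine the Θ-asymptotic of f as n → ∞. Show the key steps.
f(n) ∈ Θ(n^4 · log n)

Compare the terms by growth order. For large n, n^a · (log n)^b dominates n^a' · (log n)^b' iff a > a', or (a = a' and b > b'). Ranking the 3 terms shows the dominant one is 9 · n^4 · log n. Hence f(n) ∈ Θ(n^4 · log n).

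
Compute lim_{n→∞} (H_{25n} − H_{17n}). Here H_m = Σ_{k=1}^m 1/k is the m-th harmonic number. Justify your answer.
lim = ln(25/17)

Euler-Maclaurin gives H_m = ln m + γ + 1/(2m) + O(1/m^2). The γ and O(1/m) terms cancel in the difference:
  H_{25n} − H_{17n} = ln(25n) − ln(17n) + O(1/n) = ln(25/17) + O(1/n).
Hence the limit is ln(25/17).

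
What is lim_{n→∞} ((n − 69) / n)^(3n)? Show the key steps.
lim = e^(−207)

Rewrite as (1 − 69/n)^(3n). By the standard limit (1 + x/n)^n → e^x, we have (1 − 69/n)^n → e^(−69), and raising to the 3rd power gives e^(−207).
More precisely, ln[(1 − 69/n)^(3n)] = 3n · ln(1 − 69/n) = 3n · (-69/n + O(1/n^2)) = -207 + O(1/n) → -207.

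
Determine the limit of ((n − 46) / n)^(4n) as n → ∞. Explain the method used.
lim = e^(−184)

Rewrite as (1 − 46/n)^(4n). By the standard limit (1 + x/n)^n → e^x, we have (1 − 46/n)^n → e^(−46), and raising to the 4th power gives e^(−184).
More precisely, ln[(1 − 46/n)^(4n)] = 4n · ln(1 − 46/n) = 4n · (-46/n + O(1/n^2)) = -184 + O(1/n) → -184.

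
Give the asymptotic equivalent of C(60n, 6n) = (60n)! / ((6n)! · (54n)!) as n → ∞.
C(60n, 6n) ~ (10000000000/387420489)^(6n) · sqrt(5/(9π·6n))

Write N = 6n. Apply Stirling to each factorial:
  (10N)! ~ sqrt(2π·10N) · (10N/e)^(10N),
  N! ~ sqrt(2π N) · (N/e)^N,
  (9N)! ~ sqrt(2π·9N) · (9N/e)^(9N).
The exponential factors combine to (10N)^(10N) / (N^N · (9N)^(9N)) = 10^(10N)/9^(9N) = (10^10/9^9)^N = (10000000000/387420489)^N.
The square-root prefactors combine to sqrt(2π·10N) / (sqrt(2π N)·sqrt(2π·9N)) = sqrt(10 / (2π·9·N)) = sqrt(5/(9π·6n)).
Substituting N = 6n: C(60n, 6n) ~ (10000000000/387420489)^(6n) · sqrt(5/(9π·6n)).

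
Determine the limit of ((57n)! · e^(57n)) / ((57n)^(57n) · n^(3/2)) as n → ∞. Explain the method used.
lim = 0

Stirling: (57n)! ~ sqrt(2π·57n) · (57n/e)^(57n). Hence
  (57n)! · e^(57n) / (57n)^(57n) ~ sqrt(2π·57n).
Dividing by n^(3/2): sqrt(2π·57n) / n^(3/2) = sqrt(2π·57) · n^((1−3)/2), so the expression behaves like sqrt(2π·57) · n^((1−3)/2) → 0.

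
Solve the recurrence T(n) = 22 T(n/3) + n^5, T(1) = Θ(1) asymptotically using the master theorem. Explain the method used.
T(n) = Θ(n^5)

log_3 22 ≈ 2.814. f(n) = n^5 dominates n^(log_3 22) since 5 > 2.814, and the regularity condition a·f(n/b) = 22·(n/3)^5 = (22/243)·n^5 ≤ c·f(n) holds with c = 22/243 ≈ 0.0905 < 1. So this is Case 3: T(n) = Θ(f(n)) = Θ(n^5).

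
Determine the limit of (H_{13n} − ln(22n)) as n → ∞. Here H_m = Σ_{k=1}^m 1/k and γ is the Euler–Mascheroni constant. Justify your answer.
lim = ln(13/22) + γ

By Euler-Maclaurin, H_m = ln m + γ + O(1/m). So
  H_{13n} − ln(22n) = ln(13n) + γ − ln(22n) + O(1/n)
                       = ln(13/22) + γ + O(1/n).
Hence the limit is ln(13/22) + γ.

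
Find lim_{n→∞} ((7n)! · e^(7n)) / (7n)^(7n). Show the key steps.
lim = ∞

Stirling: (7n)! ~ sqrt(2π·7n) · (7n/e)^(7n). Hence
  (7n)! · e^(7n) / (7n)^(7n) ~ sqrt(2π·7n) = sqrt(2π·7) · sqrt(n) → ∞.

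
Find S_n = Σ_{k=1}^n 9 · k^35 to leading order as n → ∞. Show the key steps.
S_n ~ n^36 / 4

By integral comparison (Euler-Maclaurin), Σ_{k=1}^n 9 · k^35 = 9 · ∫_0^n x^35 dx + O(n^35) = 9 · n^36/36 = n^36 / 4 + O(n^35). (Equivalently, Faulhaber's formula gives the same leading term.)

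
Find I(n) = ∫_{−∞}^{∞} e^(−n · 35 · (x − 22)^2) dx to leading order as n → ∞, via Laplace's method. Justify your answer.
I(n) = sqrt(π/(35n))

Here φ(x) = 35 · (x − 22)^2 has its unique minimum at x* = 22 with φ(x*) = 0 and φ''(x*) = 70. Laplace's method gives
  I(n) ~ e^(−n φ(x*)) · sqrt(2π / (n · φ''(x*))) = sqrt(2π / (70n)) = sqrt(π/(35n)).
This is exact: substituting u = (x − 22)·sqrt(35n) gives I(n) = (1/sqrt(35n)) ∫_{−∞}^{∞} e^(−u^2) du = sqrt(π/(35n)).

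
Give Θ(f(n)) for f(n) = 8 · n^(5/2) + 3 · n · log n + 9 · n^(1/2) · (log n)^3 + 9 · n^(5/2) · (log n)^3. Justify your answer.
f(n) ∈ Θ(n^(5/2) · (log n)^3)

Compare the terms by growth order. For large n, n^a · (log n)^b dominates n^a' · (log n)^b' iff a > a', or (a = a' and b > b'). Ranking the 4 terms shows the dominant one is 9 · n^(5/2) · (log n)^3. Hence f(n) ∈ Θ(n^(5/2) · (log n)^3).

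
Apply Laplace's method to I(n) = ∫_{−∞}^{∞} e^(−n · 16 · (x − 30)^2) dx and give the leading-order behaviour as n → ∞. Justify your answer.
I(n) = sqrt(π/(16n))

Here φ(x) = 16 · (x − 30)^2 has its unique minimum at x* = 30 with φ(x*) = 0 and φ''(x*) = 32. Laplace's method gives
  I(n) ~ e^(−n φ(x*)) · sqrt(2π / (n · φ''(x*))) = sqrt(2π / (32n)) = sqrt(π/(16n)).
This is exact: substituting u = (x − 30)·sqrt(16n) gives I(n) = (1/sqrt(16n)) ∫_{−∞}^{∞} e^(−u^2) du = sqrt(π/(16n)).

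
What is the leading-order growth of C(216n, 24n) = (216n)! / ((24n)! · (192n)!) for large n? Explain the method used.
C(216n, 24n) ~ (387420489/16777216)^(24n) · sqrt(9/(16π·24n))

Write N = 24n. Apply Stirling to each factorial:
  (9N)! ~ sqrt(2π·9N) · (9N/e)^(9N),
  N! ~ sqrt(2π N) · (N/e)^N,
  (8N)! ~ sqrt(2π·8N) · (8N/e)^(8N).
The exponential factors combine to (9N)^(9N) / (N^N · (8N)^(8N)) = 9^(9N)/8^(8N) = (9^9/8^8)^N = (387420489/16777216)^N.
The square-root prefactors combine to sqrt(2π·9N) / (sqrt(2π N)·sqrt(2π·8N)) = sqrt(9 / (2π·8·N)) = sqrt(9/(16π·24n)).
Substituting N = 24n: C(216n, 24n) ~ (387420489/16777216)^(24n) · sqrt(9/(16π·24n)).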